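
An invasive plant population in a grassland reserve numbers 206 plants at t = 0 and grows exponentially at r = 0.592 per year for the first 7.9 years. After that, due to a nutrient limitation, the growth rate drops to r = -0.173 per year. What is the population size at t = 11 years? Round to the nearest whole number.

Phase 1: N(7.9) = 206·e^(0.592×7.9) = 206·e^4.677 = 22129.7.
Phase 2 runs for 11 − 7.9 = 3.1 years at r = -0.173.
N(11) = 22129.7·e^(-0.173×3.1) = 22129.7·e^-0.5363 = 12943.9.

12944 plants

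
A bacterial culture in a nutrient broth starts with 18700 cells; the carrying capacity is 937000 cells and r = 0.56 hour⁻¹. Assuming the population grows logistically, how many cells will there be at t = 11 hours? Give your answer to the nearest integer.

A = (K − N₀)/N₀ = (937000 − 18700)/18700 = 49.107.
N(t) = K/(1 + A·e^(−rt)) = 937000/(1 + 49.107×e^(−0.56×11)).
e^(−6.16) = 0.0021123; denominator = 1 + 49.107×0.0021123 = 1.1037.
N = 937000/1.1037 = 848942.

848942 cells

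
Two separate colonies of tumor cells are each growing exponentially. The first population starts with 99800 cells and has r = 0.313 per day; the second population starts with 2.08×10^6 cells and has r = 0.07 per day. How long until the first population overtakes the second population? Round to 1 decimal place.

Set 99800·e^(0.313t) = 2.08×10^6·e^(0.07t).
e^((0.313 − 0.07)t) = 2.08×10^6/99800 → e^(0.243·t) = 20.842.
0.243·t = ln(20.842) = 3.037, so t = 3.037/0.243 = 12.498.

12.5 days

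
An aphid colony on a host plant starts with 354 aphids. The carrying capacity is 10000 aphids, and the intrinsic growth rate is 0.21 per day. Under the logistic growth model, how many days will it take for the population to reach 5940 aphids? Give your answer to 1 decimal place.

17.6 days

A = (K − N₀)/N₀ = (10000 − 354)/354 = 27.249.
Solve 10000/(1 + 27.249·e^(−0.21t)) = 5940: 1 + 27.249·e^(−0.21t) = 1.6835, so e^(−0.21t) = 0.0250839.
−0.21·t = ln(0.0250839) = -3.6855, so t = 3.6855/0.21 = 17.55.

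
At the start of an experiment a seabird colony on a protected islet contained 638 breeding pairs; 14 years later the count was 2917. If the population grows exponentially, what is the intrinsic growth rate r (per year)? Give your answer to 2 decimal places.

From N(t) = N₀·e^(rt): e^(r·14) = 2917/638 = 4.5721.
r·14 = ln(4.5721) = 1.52, so r = 1.52/14 = 0.10857.

0.11 per year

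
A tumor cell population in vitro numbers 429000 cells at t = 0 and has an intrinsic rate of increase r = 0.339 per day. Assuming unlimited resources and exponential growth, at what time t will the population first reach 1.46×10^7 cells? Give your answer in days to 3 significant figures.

Set N₀·e^(rt) = 1.46×10^7: e^(0.339·t) = 1.46×10^7/429000 = 34.033.
0.339·t = ln(34.033) = 3.5273, so t = 3.5273/0.339 = 10.405.

10.4 days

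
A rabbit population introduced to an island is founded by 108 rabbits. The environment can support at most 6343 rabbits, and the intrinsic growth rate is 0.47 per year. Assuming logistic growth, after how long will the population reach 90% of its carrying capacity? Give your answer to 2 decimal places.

13.30 years

A = (K − N₀)/N₀ = (6343 − 108)/108 = 57.731.
Solve 6343/(1 + 57.731·e^(−0.47t)) = 5708.7: 1 + 57.731·e^(−0.47t) = 1.1111, so e^(−0.47t) = 0.00192462.
−0.47·t = ln(0.00192462) = -6.253, so t = 6.253/0.47 = 13.304.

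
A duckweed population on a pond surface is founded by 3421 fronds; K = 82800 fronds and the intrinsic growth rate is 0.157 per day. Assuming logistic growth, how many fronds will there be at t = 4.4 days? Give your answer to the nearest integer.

6556 fronds

A = (K − N₀)/N₀ = (82800 − 3421)/3421 = 23.203.
N(t) = K/(1 + A·e^(−rt)) = 82800/(1 + 23.203×e^(−0.157×4.4)).
e^(−0.6908) = 0.50117; denominator = 1 + 23.203×0.50117 = 12.629.
N = 82800/12.629 = 6556.34.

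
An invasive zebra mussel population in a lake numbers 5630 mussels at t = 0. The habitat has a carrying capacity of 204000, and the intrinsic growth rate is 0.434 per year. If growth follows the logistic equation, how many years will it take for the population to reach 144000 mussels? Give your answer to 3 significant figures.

A = (K − N₀)/N₀ = (204000 − 5630)/5630 = 35.234.
Solve 204000/(1 + 35.234·e^(−0.434t)) = 144000: 1 + 35.234·e^(−0.434t) = 1.4167, so e^(−0.434t) = 0.0118255.
−0.434·t = ln(0.0118255) = -4.4375, so t = 4.4375/0.434 = 10.225.

10.2 years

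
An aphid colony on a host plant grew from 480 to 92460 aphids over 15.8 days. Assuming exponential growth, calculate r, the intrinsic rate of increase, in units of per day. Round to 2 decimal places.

From N(t) = N₀·e^(rt): e^(r·15.8) = 92460/480 = 192.62.
r·15.8 = ln(192.62) = 5.2607, so r = 5.2607/15.8 = 0.33296.

0.33 per day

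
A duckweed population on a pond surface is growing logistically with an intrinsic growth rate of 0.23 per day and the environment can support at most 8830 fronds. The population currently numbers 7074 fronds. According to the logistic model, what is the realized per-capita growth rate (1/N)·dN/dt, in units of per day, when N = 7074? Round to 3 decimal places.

(1/N)·dN/dt = r(1 − N/K) = 0.23 × (1 − 7074/8830).
= 0.23 × 0.19887 = 0.04574.

0.046 per day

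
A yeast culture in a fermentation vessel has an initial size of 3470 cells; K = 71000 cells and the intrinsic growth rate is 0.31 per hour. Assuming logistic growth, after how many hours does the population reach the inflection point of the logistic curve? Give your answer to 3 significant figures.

Logistic growth is fastest at N = K/2 = 35500.
A = (K − N₀)/N₀ = 19.461. Set K/(1 + A·e^(−rt)) = K/2 → A·e^(−rt) = 1.
e^(−0.31t) = 1/19.461 = 0.0513846, so t = ln(19.461)/0.31 = 2.9684/0.31 = 9.5755.

9.58 hours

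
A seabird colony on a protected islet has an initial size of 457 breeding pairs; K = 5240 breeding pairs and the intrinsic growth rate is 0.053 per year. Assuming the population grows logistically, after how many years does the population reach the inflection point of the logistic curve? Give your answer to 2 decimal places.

44.30 years

Logistic growth is fastest at N = K/2 = 2620.
A = (K − N₀)/N₀ = 10.466. Set K/(1 + A·e^(−rt)) = K/2 → A·e^(−rt) = 1.
e^(−0.053t) = 1/10.466 = 0.0955467, so t = ln(10.466)/0.053 = 2.3481/0.053 = 44.305.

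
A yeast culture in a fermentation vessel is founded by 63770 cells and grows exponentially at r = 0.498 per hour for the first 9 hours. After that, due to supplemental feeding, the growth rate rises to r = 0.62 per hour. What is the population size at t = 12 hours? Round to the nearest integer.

Phase 1: N(9) = 63770·e^(0.498×9) = 63770·e^4.482 = 5.63799×10^6.
Phase 2 runs for 12 − 9 = 3 hours at r = 0.62.
N(12) = 5.63799×10^6·e^(0.62×3) = 5.63799×10^6·e^1.86 = 3.621696×10^7.

36216962 cells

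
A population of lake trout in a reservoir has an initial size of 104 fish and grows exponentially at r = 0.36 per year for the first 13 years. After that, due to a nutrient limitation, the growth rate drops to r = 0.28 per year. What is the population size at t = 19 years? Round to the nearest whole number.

60138 fish

Phase 1: N(13) = 104·e^(0.36×13) = 104·e^4.68 = 11208.1.
Phase 2 runs for 19 − 13 = 6 years at r = 0.28.
N(19) = 11208.1·e^(0.28×6) = 11208.1·e^1.68 = 60137.6.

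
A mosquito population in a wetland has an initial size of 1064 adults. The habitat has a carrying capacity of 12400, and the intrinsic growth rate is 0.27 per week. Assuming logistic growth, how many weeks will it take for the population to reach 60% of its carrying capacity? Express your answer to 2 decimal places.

A = (K − N₀)/N₀ = (12400 − 1064)/1064 = 10.654.
Solve 12400/(1 + 10.654·e^(−0.27t)) = 7440: 1 + 10.654·e^(−0.27t) = 1.6667, so e^(−0.27t) = 0.0625735.
−0.27·t = ln(0.0625735) = -2.7714, so t = 2.7714/0.27 = 10.264.

10.26 weeks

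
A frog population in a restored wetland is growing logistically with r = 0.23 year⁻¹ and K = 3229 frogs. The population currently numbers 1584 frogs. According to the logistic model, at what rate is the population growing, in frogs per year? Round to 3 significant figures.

dN/dt = rN(1 − N/K) = 0.23 × 1584 × (1 − 1584/3229).
1 − 1584/3229 = 0.50945; dN/dt = 0.23 × 1584 × 0.50945 = 185.6.

186 frogs per year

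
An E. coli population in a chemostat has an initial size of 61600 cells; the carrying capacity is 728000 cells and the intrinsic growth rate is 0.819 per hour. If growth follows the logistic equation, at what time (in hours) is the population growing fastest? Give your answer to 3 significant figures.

2.91 hours

Logistic growth is fastest at N = K/2 = 364000.
A = (K − N₀)/N₀ = 10.818. Set K/(1 + A·e^(−rt)) = K/2 → A·e^(−rt) = 1.
e^(−0.819t) = 1/10.818 = 0.092437, so t = ln(10.818)/0.819 = 2.3812/0.819 = 2.9075.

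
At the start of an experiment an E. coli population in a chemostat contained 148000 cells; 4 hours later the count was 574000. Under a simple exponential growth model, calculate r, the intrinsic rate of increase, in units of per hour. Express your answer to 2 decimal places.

From N(t) = N₀·e^(rt): e^(r·4) = 574000/148000 = 3.8784.
r·4 = ln(3.8784) = 1.3554, so r = 1.3554/4 = 0.33885.

0.34 per hour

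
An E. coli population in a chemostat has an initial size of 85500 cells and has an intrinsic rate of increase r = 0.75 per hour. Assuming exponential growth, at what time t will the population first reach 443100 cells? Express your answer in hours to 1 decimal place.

2.2 hours

Set N₀·e^(rt) = 443100: e^(0.75·t) = 443100/85500 = 5.1825.
0.75·t = ln(5.1825) = 1.6453, so t = 1.6453/0.75 = 2.1937.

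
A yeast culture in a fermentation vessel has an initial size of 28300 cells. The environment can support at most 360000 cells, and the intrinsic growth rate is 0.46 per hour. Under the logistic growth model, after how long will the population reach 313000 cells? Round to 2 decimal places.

A = (K − N₀)/N₀ = (360000 − 28300)/28300 = 11.721.
Solve 360000/(1 + 11.721·e^(−0.46t)) = 313000: 1 + 11.721·e^(−0.46t) = 1.1502, so e^(−0.46t) = 0.0128113.
−0.46·t = ln(0.0128113) = -4.3574, so t = 4.3574/0.46 = 9.4727.

9.47 hours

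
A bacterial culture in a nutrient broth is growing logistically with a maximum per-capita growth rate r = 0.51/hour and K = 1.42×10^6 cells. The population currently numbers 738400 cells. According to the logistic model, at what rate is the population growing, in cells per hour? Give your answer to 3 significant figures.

dN/dt = rN(1 − N/K) = 0.51 × 738400 × (1 − 738400/1.42×10^6).
1 − 738400/1.42×10^6 = 0.48; dN/dt = 0.51 × 738400 × 0.48 = 1.8076×10^5.

181000 cells per hour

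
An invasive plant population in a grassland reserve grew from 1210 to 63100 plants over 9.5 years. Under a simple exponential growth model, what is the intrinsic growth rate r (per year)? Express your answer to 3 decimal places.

0.416 per year

From N(t) = N₀·e^(rt): e^(r·9.5) = 63100/1210 = 52.149.
r·9.5 = ln(52.149) = 3.9541, so r = 3.9541/9.5 = 0.41622.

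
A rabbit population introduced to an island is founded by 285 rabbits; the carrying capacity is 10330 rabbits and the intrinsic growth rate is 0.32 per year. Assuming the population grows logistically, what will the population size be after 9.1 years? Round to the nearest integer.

A = (K − N₀)/N₀ = (10330 − 285)/285 = 35.246.
N(t) = K/(1 + A·e^(−rt)) = 10330/(1 + 35.246×e^(−0.32×9.1)).
e^(−2.912) = 0.054367; denominator = 1 + 35.246×0.054367 = 2.9162.
N = 10330/2.9162 = 3542.29.

3542 rabbits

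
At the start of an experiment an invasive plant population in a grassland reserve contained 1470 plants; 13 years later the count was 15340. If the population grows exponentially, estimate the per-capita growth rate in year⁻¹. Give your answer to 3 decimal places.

0.180 per year

From N(t) = N₀·e^(rt): e^(r·13) = 15340/1470 = 10.435.
r·13 = ln(10.435) = 2.3452, so r = 2.3452/13 = 0.1804.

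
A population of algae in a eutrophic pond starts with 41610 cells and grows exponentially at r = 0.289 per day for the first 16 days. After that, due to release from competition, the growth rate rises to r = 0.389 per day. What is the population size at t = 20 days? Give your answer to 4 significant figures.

20100000 cells

Phase 1: N(16) = 41610·e^(0.289×16) = 41610·e^4.624 = 4.240093×10^6.
Phase 2 runs for 20 − 16 = 4 days at r = 0.389.
N(20) = 4.240093×10^6·e^(0.389×4) = 4.240093×10^6·e^1.556 = 2.00973×10^7.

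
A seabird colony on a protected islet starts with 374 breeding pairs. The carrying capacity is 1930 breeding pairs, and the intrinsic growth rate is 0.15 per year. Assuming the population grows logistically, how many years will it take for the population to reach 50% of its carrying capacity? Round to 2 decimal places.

A = (K − N₀)/N₀ = (1930 − 374)/374 = 4.1604.
Solve 1930/(1 + 4.1604·e^(−0.15t)) = 965: 1 + 4.1604·e^(−0.15t) = 2, so e^(−0.15t) = 0.24036.
−0.15·t = ln(0.24036) = -1.4256, so t = 1.4256/0.15 = 9.5041.

9.50 years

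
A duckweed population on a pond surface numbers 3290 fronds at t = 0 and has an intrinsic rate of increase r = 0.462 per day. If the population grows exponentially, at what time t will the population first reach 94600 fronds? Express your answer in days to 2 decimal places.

7.27 days

Set N₀·e^(rt) = 94600: e^(0.462·t) = 94600/3290 = 28.754.
0.462·t = ln(28.754) = 3.3588, so t = 3.3588/0.462 = 7.2701.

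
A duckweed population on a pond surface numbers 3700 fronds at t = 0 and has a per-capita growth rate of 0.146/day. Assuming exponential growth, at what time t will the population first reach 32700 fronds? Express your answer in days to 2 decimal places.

Set N₀·e^(rt) = 32700: e^(0.146·t) = 32700/3700 = 8.8378.
0.146·t = ln(8.8378) = 2.179, so t = 2.179/0.146 = 14.925.

14.92 days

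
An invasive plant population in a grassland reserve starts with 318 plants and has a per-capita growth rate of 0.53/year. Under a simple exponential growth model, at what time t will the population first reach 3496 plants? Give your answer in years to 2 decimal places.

4.52 years

Set N₀·e^(rt) = 3496: e^(0.53·t) = 3496/318 = 10.994.
0.53·t = ln(10.994) = 2.3973, so t = 2.3973/0.53 = 4.5233.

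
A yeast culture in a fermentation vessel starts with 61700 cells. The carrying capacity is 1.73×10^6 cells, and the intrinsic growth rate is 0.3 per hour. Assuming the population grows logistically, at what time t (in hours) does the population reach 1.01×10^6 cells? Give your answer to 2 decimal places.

12.12 hours

A = (K − N₀)/N₀ = (1.73×10^6 − 61700)/61700 = 27.039.
Solve 1.73×10^6/(1 + 27.039·e^(−0.3t)) = 1.01×10^6: 1 + 27.039·e^(−0.3t) = 1.7129, so e^(−0.3t) = 0.0263647.
−0.3·t = ln(0.0263647) = -3.6357, so t = 3.6357/0.3 = 12.119.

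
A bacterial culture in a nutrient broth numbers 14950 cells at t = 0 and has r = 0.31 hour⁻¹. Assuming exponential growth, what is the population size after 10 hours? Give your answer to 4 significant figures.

N(t) = N₀·e^(rt) = 14950 × e^(0.31×10) = 14950 × e^3.1.
e^3.1 ≈ 22.198, so N ≈ 14950 × 22.198 = 331859.

331900 cells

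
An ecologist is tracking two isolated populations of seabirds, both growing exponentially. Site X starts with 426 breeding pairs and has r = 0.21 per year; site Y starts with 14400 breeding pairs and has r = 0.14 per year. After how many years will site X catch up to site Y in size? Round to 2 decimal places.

50.29 years

Set 426·e^(0.21t) = 14400·e^(0.14t).
e^((0.21 − 0.14)t) = 14400/426 → e^(0.07·t) = 33.803.
0.07·t = ln(33.803) = 3.5205, so t = 3.5205/0.07 = 50.293.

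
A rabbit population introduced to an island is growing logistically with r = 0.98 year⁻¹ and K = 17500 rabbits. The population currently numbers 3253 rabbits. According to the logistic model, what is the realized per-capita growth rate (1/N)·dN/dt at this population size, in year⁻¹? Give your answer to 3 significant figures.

(1/N)·dN/dt = r(1 − N/K) = 0.98 × (1 − 3253/17500).
= 0.98 × 0.81411 = 0.79783.

0.798 per year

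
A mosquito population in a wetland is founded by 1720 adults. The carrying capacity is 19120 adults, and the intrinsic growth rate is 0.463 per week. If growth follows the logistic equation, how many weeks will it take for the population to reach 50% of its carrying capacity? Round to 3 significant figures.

A = (K − N₀)/N₀ = (19120 − 1720)/1720 = 10.116.
Solve 19120/(1 + 10.116·e^(−0.463t)) = 9560: 1 + 10.116·e^(−0.463t) = 2, so e^(−0.463t) = 0.0988506.
−0.463·t = ln(0.0988506) = -2.3141, so t = 2.3141/0.463 = 4.9982.

5.00 weeks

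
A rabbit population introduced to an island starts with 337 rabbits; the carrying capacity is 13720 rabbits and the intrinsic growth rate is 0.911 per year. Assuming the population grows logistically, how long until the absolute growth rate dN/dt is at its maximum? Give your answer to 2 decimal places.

4.04 years

Logistic growth is fastest at N = K/2 = 6860.
A = (K − N₀)/N₀ = 39.712. Set K/(1 + A·e^(−rt)) = K/2 → A·e^(−rt) = 1.
e^(−0.911t) = 1/39.712 = 0.0251812, so t = ln(39.712)/0.911 = 3.6817/0.911 = 4.0413.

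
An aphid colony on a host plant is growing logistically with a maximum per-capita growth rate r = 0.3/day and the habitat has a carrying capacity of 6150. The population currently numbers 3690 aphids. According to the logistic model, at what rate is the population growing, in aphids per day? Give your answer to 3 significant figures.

443 aphids per day

dN/dt = rN(1 − N/K) = 0.3 × 3690 × (1 − 3690/6150).
1 − 3690/6150 = 0.4; dN/dt = 0.3 × 3690 × 0.4 = 442.8.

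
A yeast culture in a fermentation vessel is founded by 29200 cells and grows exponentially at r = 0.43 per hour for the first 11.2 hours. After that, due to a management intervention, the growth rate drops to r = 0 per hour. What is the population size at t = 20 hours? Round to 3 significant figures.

Phase 1: N(11.2) = 29200·e^(0.43×11.2) = 29200·e^4.816 = 3.60533×10^6.
Phase 2 runs for 20 − 11.2 = 8.8 hours at r = 0.
N(20) = 3.60533×10^6·e^(0×8.8) = 3.60533×10^6·e^0 = 3.60533×10^6.

3610000 cells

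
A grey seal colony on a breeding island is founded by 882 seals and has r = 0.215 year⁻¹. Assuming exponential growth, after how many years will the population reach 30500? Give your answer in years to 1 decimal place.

Set N₀·e^(rt) = 30500: e^(0.215·t) = 30500/882 = 34.58.
0.215·t = ln(34.58) = 3.5433, so t = 3.5433/0.215 = 16.48.

16.5 years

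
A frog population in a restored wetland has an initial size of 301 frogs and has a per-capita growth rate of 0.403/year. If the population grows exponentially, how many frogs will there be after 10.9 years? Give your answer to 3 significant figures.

24300 frogs

N(t) = N₀·e^(rt) = 301 × e^(0.403×10.9) = 301 × e^4.393.
e^4.393 ≈ 80.858, so N ≈ 301 × 80.858 = 24338.4.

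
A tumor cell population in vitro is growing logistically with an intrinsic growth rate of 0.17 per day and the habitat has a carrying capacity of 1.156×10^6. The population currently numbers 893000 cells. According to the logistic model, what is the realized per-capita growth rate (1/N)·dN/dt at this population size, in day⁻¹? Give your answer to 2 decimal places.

0.04 per day

(1/N)·dN/dt = r(1 − N/K) = 0.17 × (1 − 893000/1.156×10^6).
= 0.17 × 0.22751 = 0.038676.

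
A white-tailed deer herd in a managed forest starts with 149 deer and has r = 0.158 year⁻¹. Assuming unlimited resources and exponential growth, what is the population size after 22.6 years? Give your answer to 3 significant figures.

5300 deer

N(t) = N₀·e^(rt) = 149 × e^(0.158×22.6) = 149 × e^3.571.
e^3.571 ≈ 35.545, so N ≈ 149 × 35.545 = 5296.21.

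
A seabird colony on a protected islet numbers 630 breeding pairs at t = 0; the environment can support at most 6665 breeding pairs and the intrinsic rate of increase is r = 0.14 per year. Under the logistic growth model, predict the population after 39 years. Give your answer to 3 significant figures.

6400 breeding pairs

A = (K − N₀)/N₀ = (6665 − 630)/630 = 9.5794.
N(t) = K/(1 + A·e^(−rt)) = 6665/(1 + 9.5794×e^(−0.14×39)).
e^(−5.46) = 0.0042536; denominator = 1 + 9.5794×0.0042536 = 1.0407.
N = 6665/1.0407 = 6404.06.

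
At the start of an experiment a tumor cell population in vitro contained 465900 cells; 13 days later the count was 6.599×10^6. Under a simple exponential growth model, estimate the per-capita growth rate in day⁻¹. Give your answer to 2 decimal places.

From N(t) = N₀·e^(rt): e^(r·13) = 6.599×10^6/465900 = 14.164.
r·13 = ln(14.164) = 2.6507, so r = 2.6507/13 = 0.2039.

0.20 per day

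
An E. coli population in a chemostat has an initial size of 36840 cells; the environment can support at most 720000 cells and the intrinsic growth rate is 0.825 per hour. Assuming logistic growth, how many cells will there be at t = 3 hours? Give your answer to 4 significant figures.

A = (K − N₀)/N₀ = (720000 − 36840)/36840 = 18.544.
N(t) = K/(1 + A·e^(−rt)) = 720000/(1 + 18.544×e^(−0.825×3)).
e^(−2.475) = 0.084163; denominator = 1 + 18.544×0.084163 = 2.5607.
N = 720000/2.5607 = 281171.

281200 cells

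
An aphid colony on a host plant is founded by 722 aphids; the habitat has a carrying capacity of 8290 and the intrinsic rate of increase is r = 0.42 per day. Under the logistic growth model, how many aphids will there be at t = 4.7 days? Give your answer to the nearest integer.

A = (K − N₀)/N₀ = (8290 − 722)/722 = 10.482.
N(t) = K/(1 + A·e^(−rt)) = 8290/(1 + 10.482×e^(−0.42×4.7)).
e^(−1.974) = 0.1389; denominator = 1 + 10.482×0.1389 = 2.456.
N = 8290/2.456 = 3375.48.

3375 aphids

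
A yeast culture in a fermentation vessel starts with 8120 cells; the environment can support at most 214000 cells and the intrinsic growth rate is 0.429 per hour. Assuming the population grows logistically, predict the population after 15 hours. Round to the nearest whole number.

A = (K − N₀)/N₀ = (214000 − 8120)/8120 = 25.355.
N(t) = K/(1 + A·e^(−rt)) = 214000/(1 + 25.355×e^(−0.429×15)).
e^(−6.435) = 0.0016044; denominator = 1 + 25.355×0.0016044 = 1.0407.
N = 214000/1.0407 = 205635.

205635 cells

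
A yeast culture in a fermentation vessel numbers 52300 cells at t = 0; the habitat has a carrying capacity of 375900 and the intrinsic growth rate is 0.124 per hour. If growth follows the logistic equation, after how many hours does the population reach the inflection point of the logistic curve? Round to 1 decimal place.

14.7 hours

Logistic growth is fastest at N = K/2 = 187950.
A = (K − N₀)/N₀ = 6.1874. Set K/(1 + A·e^(−rt)) = K/2 → A·e^(−rt) = 1.
e^(−0.124t) = 1/6.1874 = 0.161619, so t = ln(6.1874)/0.124 = 1.8225/0.124 = 14.698.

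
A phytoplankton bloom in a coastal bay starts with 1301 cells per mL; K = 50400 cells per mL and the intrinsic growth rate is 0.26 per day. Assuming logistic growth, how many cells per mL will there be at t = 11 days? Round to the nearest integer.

15943 cells per mL

A = (K − N₀)/N₀ = (50400 − 1301)/1301 = 37.739.
N(t) = K/(1 + A·e^(−rt)) = 50400/(1 + 37.739×e^(−0.26×11)).
e^(−2.86) = 0.057269; denominator = 1 + 37.739×0.057269 = 3.1613.
N = 50400/3.1613 = 15942.9.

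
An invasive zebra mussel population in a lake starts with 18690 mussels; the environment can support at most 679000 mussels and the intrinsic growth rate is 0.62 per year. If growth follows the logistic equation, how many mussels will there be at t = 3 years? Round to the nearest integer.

A = (K − N₀)/N₀ = (679000 − 18690)/18690 = 35.33.
N(t) = K/(1 + A·e^(−rt)) = 679000/(1 + 35.33×e^(−0.62×3)).
e^(−1.86) = 0.15567; denominator = 1 + 35.33×0.15567 = 6.4998.
N = 679000/6.4998 = 104464.

104464 mussels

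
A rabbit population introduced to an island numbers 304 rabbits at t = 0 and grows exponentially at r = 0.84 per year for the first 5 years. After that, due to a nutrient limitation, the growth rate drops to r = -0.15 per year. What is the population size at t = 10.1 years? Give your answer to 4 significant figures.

Phase 1: N(5) = 304·e^(0.84×5) = 304·e^4.2 = 20272.6.
Phase 2 runs for 10.1 − 5 = 5.1 years at r = -0.15.
N(10.1) = 20272.6·e^(-0.15×5.1) = 20272.6·e^-0.765 = 9433.55.

9434 rabbits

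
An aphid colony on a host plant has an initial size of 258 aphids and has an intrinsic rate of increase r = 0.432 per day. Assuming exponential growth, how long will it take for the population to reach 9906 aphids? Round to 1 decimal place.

8.4 days

Set N₀·e^(rt) = 9906: e^(0.432·t) = 9906/258 = 38.395.
0.432·t = ln(38.395) = 3.6479, so t = 3.6479/0.432 = 8.4443.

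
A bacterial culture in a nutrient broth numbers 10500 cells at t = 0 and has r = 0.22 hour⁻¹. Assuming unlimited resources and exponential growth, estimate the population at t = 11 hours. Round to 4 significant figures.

118100 cells

N(t) = N₀·e^(rt) = 10500 × e^(0.22×11) = 10500 × e^2.42.
e^2.42 ≈ 11.246, so N ≈ 10500 × 11.246 = 118082.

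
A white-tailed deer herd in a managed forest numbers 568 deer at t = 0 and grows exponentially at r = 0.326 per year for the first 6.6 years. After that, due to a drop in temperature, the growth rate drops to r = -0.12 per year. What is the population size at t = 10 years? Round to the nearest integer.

3248 deer

Phase 1: N(6.6) = 568·e^(0.326×6.6) = 568·e^2.152 = 4884.01.
Phase 2 runs for 10 − 6.6 = 3.4 years at r = -0.12.
N(10) = 4884.01·e^(-0.12×3.4) = 4884.01·e^-0.408 = 3247.76.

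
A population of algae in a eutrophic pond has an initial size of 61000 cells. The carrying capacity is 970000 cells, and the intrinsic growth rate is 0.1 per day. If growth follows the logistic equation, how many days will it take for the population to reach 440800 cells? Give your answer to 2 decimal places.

25.19 days

A = (K − N₀)/N₀ = (970000 − 61000)/61000 = 14.902.
Solve 970000/(1 + 14.902·e^(−0.1t)) = 440800: 1 + 14.902·e^(−0.1t) = 2.2005, so e^(−0.1t) = 0.0805646.
−0.1·t = ln(0.0805646) = -2.5187, so t = 2.5187/0.1 = 25.187.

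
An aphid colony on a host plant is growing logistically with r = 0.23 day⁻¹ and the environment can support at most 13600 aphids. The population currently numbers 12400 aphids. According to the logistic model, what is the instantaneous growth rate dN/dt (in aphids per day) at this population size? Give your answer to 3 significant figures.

252 aphids per day

dN/dt = rN(1 − N/K) = 0.23 × 12400 × (1 − 12400/13600).
1 − 12400/13600 = 0.088235; dN/dt = 0.23 × 12400 × 0.088235 = 251.65.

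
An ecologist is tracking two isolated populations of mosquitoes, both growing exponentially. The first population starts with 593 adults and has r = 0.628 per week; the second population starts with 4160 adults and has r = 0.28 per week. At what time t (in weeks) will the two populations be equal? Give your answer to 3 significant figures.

Set 593·e^(0.628t) = 4160·e^(0.28t).
e^((0.628 − 0.28)t) = 4160/593 → e^(0.348·t) = 7.0152.
0.348·t = ln(7.0152) = 1.9481, so t = 1.9481/0.348 = 5.5979.

5.60 weeks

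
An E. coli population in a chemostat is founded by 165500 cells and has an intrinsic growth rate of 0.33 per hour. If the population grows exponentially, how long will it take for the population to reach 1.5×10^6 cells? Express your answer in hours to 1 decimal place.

6.7 hours

Set N₀·e^(rt) = 1.5×10^6: e^(0.33·t) = 1.5×10^6/165500 = 9.0634.
0.33·t = ln(9.0634) = 2.2042, so t = 2.2042/0.33 = 6.6795.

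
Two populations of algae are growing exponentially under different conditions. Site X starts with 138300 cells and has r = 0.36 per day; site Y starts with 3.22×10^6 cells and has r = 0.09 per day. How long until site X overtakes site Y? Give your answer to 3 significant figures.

Set 138300·e^(0.36t) = 3.22×10^6·e^(0.09t).
e^((0.36 − 0.09)t) = 3.22×10^6/138300 → e^(0.27·t) = 23.283.
0.27·t = ln(23.283) = 3.1477, so t = 3.1477/0.27 = 11.658.

11.7 days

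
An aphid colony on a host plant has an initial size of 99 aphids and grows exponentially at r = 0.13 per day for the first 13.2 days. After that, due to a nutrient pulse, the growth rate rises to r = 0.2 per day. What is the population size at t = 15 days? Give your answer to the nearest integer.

Phase 1: N(13.2) = 99·e^(0.13×13.2) = 99·e^1.716 = 550.661.
Phase 2 runs for 15 − 13.2 = 1.8 days at r = 0.2.
N(15) = 550.661·e^(0.2×1.8) = 550.661·e^0.36 = 789.279.

789 aphids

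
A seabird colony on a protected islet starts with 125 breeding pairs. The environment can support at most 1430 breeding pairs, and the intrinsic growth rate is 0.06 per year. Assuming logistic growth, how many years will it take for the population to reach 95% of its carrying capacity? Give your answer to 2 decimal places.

88.17 years

A = (K − N₀)/N₀ = (1430 − 125)/125 = 10.44.
Solve 1430/(1 + 10.44·e^(−0.06t)) = 1358.5: 1 + 10.44·e^(−0.06t) = 1.0526, so e^(−0.06t) = 0.00504134.
−0.06·t = ln(0.00504134) = -5.2901, so t = 5.2901/0.06 = 88.168.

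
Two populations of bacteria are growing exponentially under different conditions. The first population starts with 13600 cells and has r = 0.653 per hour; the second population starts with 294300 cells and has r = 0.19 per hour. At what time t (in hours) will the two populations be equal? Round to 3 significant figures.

6.64 hours

Set 13600·e^(0.653t) = 294300·e^(0.19t).
e^((0.653 − 0.19)t) = 294300/13600 → e^(0.463·t) = 21.64.
0.463·t = ln(21.64) = 3.0745, so t = 3.0745/0.463 = 6.6405.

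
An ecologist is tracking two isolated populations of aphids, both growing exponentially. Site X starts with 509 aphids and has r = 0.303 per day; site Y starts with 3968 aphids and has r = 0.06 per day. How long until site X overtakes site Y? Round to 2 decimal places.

Set 509·e^(0.303t) = 3968·e^(0.06t).
e^((0.303 − 0.06)t) = 3968/509 → e^(0.243·t) = 7.7957.
0.243·t = ln(7.7957) = 2.0536, so t = 2.0536/0.243 = 8.4509.

8.45 days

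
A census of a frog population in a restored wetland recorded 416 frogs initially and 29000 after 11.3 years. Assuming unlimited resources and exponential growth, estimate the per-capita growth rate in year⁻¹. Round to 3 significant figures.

From N(t) = N₀·e^(rt): e^(r·11.3) = 29000/416 = 69.712.
r·11.3 = ln(69.712) = 4.2444, so r = 4.2444/11.3 = 0.37561.

0.376 per year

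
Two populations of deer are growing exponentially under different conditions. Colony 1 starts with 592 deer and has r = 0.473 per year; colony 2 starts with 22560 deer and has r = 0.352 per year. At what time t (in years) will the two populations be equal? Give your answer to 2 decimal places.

30.09 years

Set 592·e^(0.473t) = 22560·e^(0.352t).
e^((0.473 − 0.352)t) = 22560/592 → e^(0.121·t) = 38.108.
0.121·t = ln(38.108) = 3.6404, so t = 3.6404/0.121 = 30.086.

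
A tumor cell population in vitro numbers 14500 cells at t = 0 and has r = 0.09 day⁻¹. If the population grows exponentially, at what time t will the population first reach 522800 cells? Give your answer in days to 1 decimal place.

39.8 days

Set N₀·e^(rt) = 522800: e^(0.09·t) = 522800/14500 = 36.055.
0.09·t = ln(36.055) = 3.5851, so t = 3.5851/0.09 = 39.834.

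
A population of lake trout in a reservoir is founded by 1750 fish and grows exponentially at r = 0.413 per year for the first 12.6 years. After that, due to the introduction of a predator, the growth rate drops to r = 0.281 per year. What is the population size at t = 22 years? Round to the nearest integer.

4468535 fish

Phase 1: N(12.6) = 1750·e^(0.413×12.6) = 1750·e^5.204 = 318434.
Phase 2 runs for 22 − 12.6 = 9.4 years at r = 0.281.
N(22) = 318434·e^(0.281×9.4) = 318434·e^2.641 = 4.468535×10^6.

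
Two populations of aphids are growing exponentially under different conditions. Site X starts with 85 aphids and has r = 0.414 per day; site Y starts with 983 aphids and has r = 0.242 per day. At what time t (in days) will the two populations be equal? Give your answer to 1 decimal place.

Set 85·e^(0.414t) = 983·e^(0.242t).
e^((0.414 − 0.242)t) = 983/85 → e^(0.172·t) = 11.565.
0.172·t = ln(11.565) = 2.448, so t = 2.448/0.172 = 14.232.

14.2 days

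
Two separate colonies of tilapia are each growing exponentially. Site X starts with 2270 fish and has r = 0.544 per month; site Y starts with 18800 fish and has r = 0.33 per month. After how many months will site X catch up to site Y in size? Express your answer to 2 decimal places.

Set 2270·e^(0.544t) = 18800·e^(0.33t).
e^((0.544 − 0.33)t) = 18800/2270 → e^(0.214·t) = 8.2819.
0.214·t = ln(8.2819) = 2.1141, so t = 2.1141/0.214 = 9.8789.

9.88 months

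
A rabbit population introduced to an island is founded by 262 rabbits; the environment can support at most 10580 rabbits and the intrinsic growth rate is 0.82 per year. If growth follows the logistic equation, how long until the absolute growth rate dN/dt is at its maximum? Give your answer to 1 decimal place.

Logistic growth is fastest at N = K/2 = 5290.
A = (K − N₀)/N₀ = 39.382. Set K/(1 + A·e^(−rt)) = K/2 → A·e^(−rt) = 1.
e^(−0.82t) = 1/39.382 = 0.0253925, so t = ln(39.382)/0.82 = 3.6733/0.82 = 4.4796.

4.5 years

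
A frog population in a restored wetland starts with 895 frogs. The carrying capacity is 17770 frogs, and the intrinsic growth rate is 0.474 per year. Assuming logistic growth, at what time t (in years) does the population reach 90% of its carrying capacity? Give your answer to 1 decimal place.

A = (K − N₀)/N₀ = (17770 − 895)/895 = 18.855.
Solve 17770/(1 + 18.855·e^(−0.474t)) = 15993: 1 + 18.855·e^(−0.474t) = 1.1111, so e^(−0.474t) = 0.005893.
−0.474·t = ln(0.005893) = -5.134, so t = 5.134/0.474 = 10.831.

10.8 years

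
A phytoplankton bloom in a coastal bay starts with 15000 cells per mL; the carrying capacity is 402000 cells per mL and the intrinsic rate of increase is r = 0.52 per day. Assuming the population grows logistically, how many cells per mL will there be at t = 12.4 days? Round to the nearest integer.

A = (K − N₀)/N₀ = (402000 − 15000)/15000 = 25.8.
N(t) = K/(1 + A·e^(−rt)) = 402000/(1 + 25.8×e^(−0.52×12.4)).
e^(−6.448) = 0.0015837; denominator = 1 + 25.8×0.0015837 = 1.0409.
N = 402000/1.0409 = 386219.

386219 cells per mL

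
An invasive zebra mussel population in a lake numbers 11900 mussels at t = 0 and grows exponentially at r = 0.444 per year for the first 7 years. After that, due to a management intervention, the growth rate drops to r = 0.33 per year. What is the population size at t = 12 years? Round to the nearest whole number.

Phase 1: N(7) = 11900·e^(0.444×7) = 11900·e^3.108 = 266277.
Phase 2 runs for 12 − 7 = 5 years at r = 0.33.
N(12) = 266277·e^(0.33×5) = 266277·e^1.65 = 1.386501×10^6.

1386501 mussels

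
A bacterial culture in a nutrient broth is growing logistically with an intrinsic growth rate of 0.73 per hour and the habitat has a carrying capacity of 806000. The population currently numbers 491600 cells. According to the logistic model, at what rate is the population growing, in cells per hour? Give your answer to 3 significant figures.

140000 cells per hour

dN/dt = rN(1 − N/K) = 0.73 × 491600 × (1 − 491600/806000).
1 − 491600/806000 = 0.39007; dN/dt = 0.73 × 491600 × 0.39007 = 1.39985×10^5.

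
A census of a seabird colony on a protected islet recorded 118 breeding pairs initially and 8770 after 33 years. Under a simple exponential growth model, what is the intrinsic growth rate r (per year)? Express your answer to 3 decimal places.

From N(t) = N₀·e^(rt): e^(r·33) = 8770/118 = 74.322.
r·33 = ln(74.322) = 4.3084, so r = 4.3084/33 = 0.13056.

0.131 per year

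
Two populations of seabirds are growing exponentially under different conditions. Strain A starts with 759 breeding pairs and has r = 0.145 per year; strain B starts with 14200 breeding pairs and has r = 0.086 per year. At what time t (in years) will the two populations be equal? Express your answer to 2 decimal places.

49.64 years

Set 759·e^(0.145t) = 14200·e^(0.086t).
e^((0.145 − 0.086)t) = 14200/759 → e^(0.059·t) = 18.709.
0.059·t = ln(18.709) = 2.929, so t = 2.929/0.059 = 49.644.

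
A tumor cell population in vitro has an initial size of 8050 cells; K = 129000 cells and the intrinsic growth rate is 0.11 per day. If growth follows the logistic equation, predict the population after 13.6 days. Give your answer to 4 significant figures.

A = (K − N₀)/N₀ = (129000 − 8050)/8050 = 15.025.
N(t) = K/(1 + A·e^(−rt)) = 129000/(1 + 15.025×e^(−0.11×13.6)).
e^(−1.496) = 0.22402; denominator = 1 + 15.025×0.22402 = 4.3659.
N = 129000/4.3659 = 29547.

29550 cells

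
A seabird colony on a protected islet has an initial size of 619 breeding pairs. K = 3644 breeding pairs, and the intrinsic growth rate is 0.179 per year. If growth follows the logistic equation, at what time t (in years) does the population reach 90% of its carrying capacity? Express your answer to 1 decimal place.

21.1 years

A = (K − N₀)/N₀ = (3644 − 619)/619 = 4.8869.
Solve 3644/(1 + 4.8869·e^(−0.179t)) = 3279.6: 1 + 4.8869·e^(−0.179t) = 1.1111, so e^(−0.179t) = 0.0227365.
−0.179·t = ln(0.0227365) = -3.7838, so t = 3.7838/0.179 = 21.138.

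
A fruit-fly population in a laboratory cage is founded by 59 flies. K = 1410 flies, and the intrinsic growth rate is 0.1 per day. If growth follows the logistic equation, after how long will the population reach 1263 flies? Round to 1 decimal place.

A = (K − N₀)/N₀ = (1410 − 59)/59 = 22.898.
Solve 1410/(1 + 22.898·e^(−0.1t)) = 1263: 1 + 22.898·e^(−0.1t) = 1.1164, so e^(−0.1t) = 0.00508289.
−0.1·t = ln(0.00508289) = -5.2819, so t = 5.2819/0.1 = 52.819.

52.8 days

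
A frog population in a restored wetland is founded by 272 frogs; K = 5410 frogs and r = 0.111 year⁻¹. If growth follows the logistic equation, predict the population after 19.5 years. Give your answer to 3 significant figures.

1710 frogs

A = (K − N₀)/N₀ = (5410 − 272)/272 = 18.89.
N(t) = K/(1 + A·e^(−rt)) = 5410/(1 + 18.89×e^(−0.111×19.5)).
e^(−2.164) = 0.11481; denominator = 1 + 18.89×0.11481 = 3.1687.
N = 5410/3.1687 = 1707.34.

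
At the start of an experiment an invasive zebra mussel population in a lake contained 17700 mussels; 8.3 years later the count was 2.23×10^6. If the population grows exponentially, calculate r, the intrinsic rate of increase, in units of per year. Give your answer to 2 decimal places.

From N(t) = N₀·e^(rt): e^(r·8.3) = 2.23×10^6/17700 = 125.99.
r·8.3 = ln(125.99) = 4.8362, so r = 4.8362/8.3 = 0.58267.

0.58 per year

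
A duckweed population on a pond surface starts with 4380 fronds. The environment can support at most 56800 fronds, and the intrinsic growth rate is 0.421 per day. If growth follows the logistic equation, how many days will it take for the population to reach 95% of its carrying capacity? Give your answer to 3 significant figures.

A = (K − N₀)/N₀ = (56800 − 4380)/4380 = 11.968.
Solve 56800/(1 + 11.968·e^(−0.421t)) = 53960: 1 + 11.968·e^(−0.421t) = 1.0526, so e^(−0.421t) = 0.00439768.
−0.421·t = ln(0.00439768) = -5.4267, so t = 5.4267/0.421 = 12.89.

12.9 days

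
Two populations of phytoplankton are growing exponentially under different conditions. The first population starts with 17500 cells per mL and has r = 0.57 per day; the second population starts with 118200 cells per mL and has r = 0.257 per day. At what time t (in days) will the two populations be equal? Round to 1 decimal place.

Set 17500·e^(0.57t) = 118200·e^(0.257t).
e^((0.57 − 0.257)t) = 118200/17500 → e^(0.313·t) = 6.7543.
0.313·t = ln(6.7543) = 1.9102, so t = 1.9102/0.313 = 6.1028.

6.1 days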